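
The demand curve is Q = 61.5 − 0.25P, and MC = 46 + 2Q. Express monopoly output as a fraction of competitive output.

Inverting demand: P = 246 − 4Q.
Monopoly sets MR = MC: 246 − 8Q = 46 + 2Q ⇒ Q = 20, P = 246 − 4·20 = 166.
Competitive equilibrium sets price equal to marginal cost: 246 − 4Q = 46 + 2Q, so Q = 100/3 and P = 338/3.
Ratio Q_m/Q_c = 20/(100/3) = 0.6.

Q_m/Q_c = 0.6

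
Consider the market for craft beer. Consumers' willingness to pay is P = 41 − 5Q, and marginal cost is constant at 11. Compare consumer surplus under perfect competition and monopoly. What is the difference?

CS falls by 67.5

Perfect competition: P = MC = 11, so 41 − 5Q = 11 and Q = 6.
CS = ½·(41 − 11)·6 = 90.
Monopoly sets MR = MC: 41 − 10Q = 11 ⇒ Q = 3, P = 41 − 5·3 = 26.
CS = ½·(41 − 26)·3 = 22.5.
Change in consumer surplus: 22.5 − 90 = −67.5.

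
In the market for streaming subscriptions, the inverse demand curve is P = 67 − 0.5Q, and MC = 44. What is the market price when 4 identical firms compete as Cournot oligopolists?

P = 48.6

In a 4-firm Cournot equilibrium, symmetry and the first-order condition give q = (67 − 44)/(2.5) = 9.2. So Q = 36.8 and P = 48.6.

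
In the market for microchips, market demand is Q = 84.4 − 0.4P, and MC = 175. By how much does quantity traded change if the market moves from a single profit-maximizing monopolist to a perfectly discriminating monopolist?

Inverting demand: P = 211 − 2.5Q.
A monopolist chooses Q where MR = MC. MR = 211 − 5Q; setting this equal to 175 gives Q = 7.2 and P = 193.
Under first-degree price discrimination the firm charges each unit its demand price and produces up to where P = MC, i.e. Q = 14.4. Consumer surplus is zero; producer surplus equals total surplus.
Change in quantity traded: 14.4 − 7.2 = 7.2.

Quantity traded rises by 7.2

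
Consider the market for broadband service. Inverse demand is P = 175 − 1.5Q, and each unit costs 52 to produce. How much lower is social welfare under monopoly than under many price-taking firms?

TS falls by 1260.75

Competitive firms price at marginal cost: P = 52, giving Q = 82.
CS = ½·(175 − 52)·82 = 5043; PS = (52 − 52)·82 = 0; TS = 5043.
Monopoly sets MR = MC: 175 − 3Q = 52 ⇒ Q = 41, P = 175 − 1.5·41 = 113.5.
CS = ½·(175 − 113.5)·41 = 1260.75; PS = (113.5 − 52)·41 = 2521.5; TS = 3782.25.
Change in social welfare: 3782.25 − 5043 = −1260.75.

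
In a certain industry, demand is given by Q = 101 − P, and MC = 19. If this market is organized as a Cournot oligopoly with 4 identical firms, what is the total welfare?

TS = 3227.52

Inverting demand: P = 101 − Q.
In a 4-firm Cournot equilibrium, symmetry and the first-order condition give q = (101 − 19)/(5) = 16.4. So Q = 65.6 and P = 35.4.
CS = ½·(101 − 35.4)·65.6 = 2151.68; PS = (35.4 − 19)·65.6 = 1075.84; TS = 3227.52.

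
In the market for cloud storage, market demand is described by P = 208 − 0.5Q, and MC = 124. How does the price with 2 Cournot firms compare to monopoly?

Cournot with 2 identical firms: the symmetric best-response condition is 208 − 1.5q = 124. Each firm produces q = 56, total output Q = 112, price P = 152.
Monopoly sets MR = MC: 208 − Q = 124 ⇒ Q = 84, P = 208 − 0.5·84 = 166.

Cournot: P = 152; Monopoly: P = 166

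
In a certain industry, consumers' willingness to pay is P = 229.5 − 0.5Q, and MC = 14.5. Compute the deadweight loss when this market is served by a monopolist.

Perfect competition: P = MC = 14.5, so 229.5 − 0.5Q = 14.5 and Q = 430.
The monopolist equates marginal revenue to marginal cost: 229.5 − Q = 14.5, so Q = 215. From demand, P = 122.
DWL is the triangle between Q = 215 and Q = 430: ½·(430 − 215)·(122 − 14.5) = 11556.25.

DWL = 11556.25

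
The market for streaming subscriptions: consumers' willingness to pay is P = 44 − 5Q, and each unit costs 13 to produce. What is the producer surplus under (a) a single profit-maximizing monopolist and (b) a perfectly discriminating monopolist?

Monopoly: PS = 48.05; Perfect PD: PS = 96.1

Monopoly sets MR = MC: 44 − 10Q = 13 ⇒ Q = 3.1, P = 44 − 5·3.1 = 28.5.
PS = (28.5 − 13)·3.1 = 48.05.
A perfectly discriminating monopolist sells every unit with P(Q) ≥ MC(Q), so output equals the competitive quantity Q = 6.2. Each buyer pays their reservation price, so CS = 0 and the firm captures all surplus.
PS = ½·(44 − 13)·6.2 = 96.1.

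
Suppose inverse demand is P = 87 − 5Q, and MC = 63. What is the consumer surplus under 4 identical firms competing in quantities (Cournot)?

In a 4-firm Cournot equilibrium, symmetry and the first-order condition give q = (87 − 63)/(25) = 0.96. So Q = 3.84 and P = 67.8.
CS = ½·(87 − 67.8)·3.84 = 36.864.

CS = 36.864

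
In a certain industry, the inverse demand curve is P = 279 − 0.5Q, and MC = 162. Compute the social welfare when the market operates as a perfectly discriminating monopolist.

TS = 13689

With perfect price discrimination, output is the efficient level Q = 234 (where demand meets MC), but every buyer pays their willingness to pay: CS = 0 and PS = total surplus.
TS = 13689 (equal to competitive TS).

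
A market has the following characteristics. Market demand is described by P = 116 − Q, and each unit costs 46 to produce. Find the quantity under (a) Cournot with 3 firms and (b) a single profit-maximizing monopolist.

Cournot with 3 identical firms: the symmetric best-response condition is 116 − 4q = 46. Each firm produces q = 17.5, total output Q = 52.5, price P = 63.5.
A monopolist chooses Q where MR = MC. MR = 116 − 2Q; setting this equal to 46 gives Q = 35 and P = 81.

Cournot: Q = 52.5; Monopoly: Q = 35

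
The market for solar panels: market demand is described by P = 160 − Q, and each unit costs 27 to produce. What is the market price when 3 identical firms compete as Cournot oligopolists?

P = 60.25

In a 3-firm Cournot equilibrium, symmetry and the first-order condition give q = (160 − 27)/(4) = 33.25. So Q = 99.75 and P = 60.25.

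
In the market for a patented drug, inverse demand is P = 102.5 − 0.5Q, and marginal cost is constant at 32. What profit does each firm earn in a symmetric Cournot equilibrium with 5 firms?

Cournot with 5 identical firms: the symmetric best-response condition is 102.5 − 3q = 32. Each firm produces q = 23.5, total output Q = 117.5, price P = 43.75.
Each firm's profit = (43.75 − 32)·23.5 = 276.125.

π_i = 276.125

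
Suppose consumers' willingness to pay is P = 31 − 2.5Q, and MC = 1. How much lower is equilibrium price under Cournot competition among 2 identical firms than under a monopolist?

Monopoly sets MR = MC: 31 − 5Q = 1 ⇒ Q = 6, P = 31 − 2.5·6 = 16.
In a 2-firm Cournot equilibrium, symmetry and the first-order condition give q = (31 − 1)/(7.5) = 4. So Q = 8 and P = 11.
Change in equilibrium price: 11 − 16 = −5.

P falls by 5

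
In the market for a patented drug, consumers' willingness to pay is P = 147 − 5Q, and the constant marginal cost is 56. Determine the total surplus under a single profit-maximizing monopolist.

TS = 621.075

Monopoly sets MR = MC: 147 − 10Q = 56 ⇒ Q = 9.1, P = 147 − 5·9.1 = 101.5.
CS = ½·(147 − 101.5)·9.1 = 207.025; PS = (101.5 − 56)·9.1 = 414.05; TS = 621.075.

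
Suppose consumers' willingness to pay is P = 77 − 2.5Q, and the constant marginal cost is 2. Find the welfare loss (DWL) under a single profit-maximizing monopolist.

DWL = 281.25

Under competition P = MC = 2, so Q = (77 − 2)/2.5 = 30.
The monopolist equates marginal revenue to marginal cost: 77 − 5Q = 2, so Q = 15. From demand, P = 39.5.
DWL is the triangle between Q = 15 and Q = 30: ½·(30 − 15)·(39.5 − 2) = 281.25.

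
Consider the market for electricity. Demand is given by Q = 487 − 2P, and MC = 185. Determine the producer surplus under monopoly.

Inverting demand: P = 243.5 − 0.5Q.
Monopoly sets MR = MC: 243.5 − Q = 185 ⇒ Q = 58.5, P = 243.5 − 0.5·58.5 = 214.25.
PS = (214.25 − 185)·58.5 = 1711.125.

PS = 1711.125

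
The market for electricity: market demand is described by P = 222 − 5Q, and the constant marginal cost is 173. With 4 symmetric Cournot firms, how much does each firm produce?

With 4 symmetric Cournot firms, each firm's FOC gives 222 − 25q = 173, so q = 1.96, Q = 4·1.96 = 7.84, and P = 182.8.

q_i = 1.96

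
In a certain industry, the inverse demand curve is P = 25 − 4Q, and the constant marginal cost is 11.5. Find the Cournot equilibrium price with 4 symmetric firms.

P = 14.2

Cournot with 4 identical firms: the symmetric best-response condition is 25 − 20q = 11.5. Each firm produces q = 0.675, total output Q = 2.7, price P = 14.2.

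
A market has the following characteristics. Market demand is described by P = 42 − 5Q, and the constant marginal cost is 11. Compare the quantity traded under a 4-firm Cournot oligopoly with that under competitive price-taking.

Cournot: Q = 4.96; Competition: Q = 6.2

With 4 symmetric Cournot firms, each firm's FOC gives 42 − 25q = 11, so q = 1.24, Q = 4·1.24 = 4.96, and P = 17.2.
Competitive firms price at marginal cost: P = 11, giving Q = 6.2.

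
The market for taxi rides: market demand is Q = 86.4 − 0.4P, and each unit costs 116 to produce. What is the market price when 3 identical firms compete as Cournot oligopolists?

P = 141

Inverting demand: P = 216 − 2.5Q.
With 3 symmetric Cournot firms, each firm's FOC gives 216 − 10q = 116, so q = 10, Q = 3·10 = 30, and P = 141.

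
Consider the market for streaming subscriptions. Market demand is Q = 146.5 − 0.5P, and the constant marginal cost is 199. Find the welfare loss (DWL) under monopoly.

DWL = 552.25

Inverting demand: P = 293 − 2Q.
Under competition P = MC = 199, so Q = (293 − 199)/2 = 47.
The monopolist equates marginal revenue to marginal cost: 293 − 4Q = 199, so Q = 23.5. From demand, P = 246.
DWL is the triangle between Q = 23.5 and Q = 47: ½·(47 − 23.5)·(246 − 199) = 552.25.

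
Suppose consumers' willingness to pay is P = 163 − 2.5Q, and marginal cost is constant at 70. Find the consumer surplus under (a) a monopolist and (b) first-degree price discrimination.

The monopolist equates marginal revenue to marginal cost: 163 − 5Q = 70, so Q = 18.6. From demand, P = 116.5.
CS = ½·(163 − 116.5)·18.6 = 432.45.
With perfect price discrimination, output is the efficient level Q = 37.2 (where demand meets MC), but every buyer pays their willingness to pay: CS = 0 and PS = total surplus.
CS = 0.

Monopoly: CS = 432.45; Perfect PD: CS = 0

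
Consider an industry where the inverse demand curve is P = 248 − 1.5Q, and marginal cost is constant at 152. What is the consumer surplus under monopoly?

A monopolist chooses Q where MR = MC. MR = 248 − 3Q; setting this equal to 152 gives Q = 32 and P = 200.
CS = ½·(248 − 200)·32 = 768.

CS = 768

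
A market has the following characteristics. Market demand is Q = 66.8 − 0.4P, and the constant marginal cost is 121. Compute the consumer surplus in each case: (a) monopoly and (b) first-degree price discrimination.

Inverting demand: P = 167 − 2.5Q.
A monopolist chooses Q where MR = MC. MR = 167 − 5Q; setting this equal to 121 gives Q = 9.2 and P = 144.
CS = ½·(167 − 144)·9.2 = 105.8.
A perfectly discriminating monopolist sells every unit with P(Q) ≥ MC(Q), so output equals the competitive quantity Q = 18.4. Each buyer pays their reservation price, so CS = 0 and the firm captures all surplus.
CS = 0.

Monopoly: CS = 105.8; Perfect PD: CS = 0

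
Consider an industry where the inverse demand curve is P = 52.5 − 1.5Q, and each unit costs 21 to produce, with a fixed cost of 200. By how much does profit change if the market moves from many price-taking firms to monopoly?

Competitive firms price at marginal cost: P = 21, giving Q = 21.
Profit = (21 − 21)·21 − 200 = −200.
A monopolist chooses Q where MR = MC. MR = 52.5 − 3Q; setting this equal to 21 gives Q = 10.5 and P = 36.75.
Profit = (36.75 − 21)·10.5 − 200 = −34.625.
Change in profit: −34.625 − −200 = 165.375.

Profit rises by 165.375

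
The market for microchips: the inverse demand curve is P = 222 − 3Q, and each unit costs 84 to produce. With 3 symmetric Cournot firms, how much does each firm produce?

q_i = 11.5

Cournot with 3 identical firms: the symmetric best-response condition is 222 − 12q = 84. Each firm produces q = 11.5, total output Q = 34.5, price P = 118.5.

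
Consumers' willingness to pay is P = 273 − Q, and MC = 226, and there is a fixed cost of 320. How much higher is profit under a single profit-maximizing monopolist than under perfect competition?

Profit rises by 552.25

Under competition P = MC = 226, so Q = (273 − 226)/1 = 47.
Profit = (226 − 226)·47 − 320 = −320.
A monopolist chooses Q where MR = MC. MR = 273 − 2Q; setting this equal to 226 gives Q = 23.5 and P = 249.5.
Profit = (249.5 − 226)·23.5 − 320 = 232.25.
Change in profit: 232.25 − −320 = 552.25.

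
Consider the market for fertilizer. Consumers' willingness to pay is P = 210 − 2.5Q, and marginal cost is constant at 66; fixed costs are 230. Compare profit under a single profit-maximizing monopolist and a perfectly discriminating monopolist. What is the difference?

π rises by 2073.6

Monopoly sets MR = MC: 210 − 5Q = 66 ⇒ Q = 28.8, P = 210 − 2.5·28.8 = 138.
Profit = (138 − 66)·28.8 − 230 = 1843.6.
With perfect price discrimination, output is the efficient level Q = 57.6 (where demand meets MC), but every buyer pays their willingness to pay: CS = 0 and PS = total surplus.
PS equals the full surplus area, 4147.2. Profit = 4147.2 − 230 = 3917.2.
Change in profit: 3917.2 − 1843.6 = 2073.6.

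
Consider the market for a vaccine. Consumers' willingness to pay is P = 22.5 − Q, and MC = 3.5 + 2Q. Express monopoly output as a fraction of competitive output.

Q_m/Q_c = 0.75

Monopoly sets MR = MC: 22.5 − 2Q = 3.5 + 2Q ⇒ Q = 4.75, P = 22.5 − 4.75 = 17.75.
Under competition P = MC: 22.5 − Q = 3.5 + 2Q ⇒ Q = 19/3, P = 97/6.
Ratio Q_m/Q_c = 4.75/(19/3) = 0.75.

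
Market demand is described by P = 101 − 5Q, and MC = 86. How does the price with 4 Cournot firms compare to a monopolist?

Cournot: P = 89; Monopoly: P = 93.5

With 4 symmetric Cournot firms, each firm's FOC gives 101 − 25q = 86, so q = 0.6, Q = 4·0.6 = 2.4, and P = 89.
The monopolist equates marginal revenue to marginal cost: 101 − 10Q = 86, so Q = 1.5. From demand, P = 93.5.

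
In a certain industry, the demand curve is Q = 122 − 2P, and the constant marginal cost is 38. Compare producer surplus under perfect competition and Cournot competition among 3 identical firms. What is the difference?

Producer surplus rises by 198.375

Inverting demand: P = 61 − 0.5Q.
Competitive firms price at marginal cost: P = 38, giving Q = 46.
PS = (38 − 38)·46 = 0.
With 3 symmetric Cournot firms, each firm's FOC gives 61 − 2q = 38, so q = 11.5, Q = 3·11.5 = 34.5, and P = 43.75.
PS = (43.75 − 38)·34.5 = 198.375.
Change in producer surplus: 198.375 − 0 = 198.375.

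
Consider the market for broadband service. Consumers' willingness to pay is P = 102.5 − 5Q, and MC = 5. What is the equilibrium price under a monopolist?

A monopolist chooses Q where MR = MC. MR = 102.5 − 10Q; setting this equal to 5 gives Q = 9.75 and P = 53.75.

P = 53.75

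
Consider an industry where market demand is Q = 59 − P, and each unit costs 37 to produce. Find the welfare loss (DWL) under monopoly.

Inverting demand: P = 59 − Q.
Perfect competition: P = MC = 37, so 59 − Q = 37 and Q = 22.
A monopolist chooses Q where MR = MC. MR = 59 − 2Q; setting this equal to 37 gives Q = 11 and P = 48.
DWL is the triangle between Q = 11 and Q = 22: ½·(22 − 11)·(48 − 37) = 60.5.

DWL = 60.5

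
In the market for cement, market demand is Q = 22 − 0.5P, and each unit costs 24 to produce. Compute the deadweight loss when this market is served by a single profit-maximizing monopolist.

DWL = 25

Inverting demand: P = 44 − 2Q.
Perfect competition: P = MC = 24, so 44 − 2Q = 24 and Q = 10.
Monopoly sets MR = MC: 44 − 4Q = 24 ⇒ Q = 5, P = 44 − 2·5 = 34.
DWL is the triangle between Q = 5 and Q = 10: ½·(10 − 5)·(34 − 24) = 25.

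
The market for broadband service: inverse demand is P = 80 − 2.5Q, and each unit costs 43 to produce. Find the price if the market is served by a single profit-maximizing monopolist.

P = 61.5

A monopolist chooses Q where MR = MC. MR = 80 − 5Q; setting this equal to 43 gives Q = 7.4 and P = 61.5.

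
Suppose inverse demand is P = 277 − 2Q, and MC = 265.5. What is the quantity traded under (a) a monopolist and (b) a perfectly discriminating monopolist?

Monopoly sets MR = MC: 277 − 4Q = 265.5 ⇒ Q = 2.875, P = 277 − 2·2.875 = 271.25.
A perfectly discriminating monopolist sells every unit with P(Q) ≥ MC(Q), so output equals the competitive quantity Q = 5.75. Each buyer pays their reservation price, so CS = 0 and the firm captures all surplus.

Monopoly: Q = 2.875; Perfect PD: Q = 5.75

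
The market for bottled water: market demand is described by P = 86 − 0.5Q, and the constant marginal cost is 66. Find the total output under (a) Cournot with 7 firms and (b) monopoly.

Cournot with 7 identical firms: the symmetric best-response condition is 86 − 4q = 66. Each firm produces q = 5, total output Q = 35, price P = 68.5.
The monopolist equates marginal revenue to marginal cost: 86 − Q = 66, so Q = 20. From demand, P = 76.

Cournot: Q = 35; Monopoly: Q = 20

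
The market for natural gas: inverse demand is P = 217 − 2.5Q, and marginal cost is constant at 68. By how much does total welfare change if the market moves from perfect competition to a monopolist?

Under competition P = MC = 68, so Q = (217 − 68)/2.5 = 59.6.
CS = ½·(217 − 68)·59.6 = 4440.2; PS = (68 − 68)·59.6 = 0; TS = 4440.2.
Monopoly sets MR = MC: 217 − 5Q = 68 ⇒ Q = 29.8, P = 217 − 2.5·29.8 = 142.5.
CS = ½·(217 − 142.5)·29.8 = 1110.05; PS = (142.5 − 68)·29.8 = 2220.1; TS = 3330.15.
Change in total welfare: 3330.15 − 4440.2 = −1110.05.

Total welfare falls by 1110.05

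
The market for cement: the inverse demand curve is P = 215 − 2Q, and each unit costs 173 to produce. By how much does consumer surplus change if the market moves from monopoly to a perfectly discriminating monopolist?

Consumer surplus falls by 110.25

The monopolist equates marginal revenue to marginal cost: 215 − 4Q = 173, so Q = 10.5. From demand, P = 194.
CS = ½·(215 − 194)·10.5 = 110.25.
Under first-degree price discrimination the firm charges each unit its demand price and produces up to where P = MC, i.e. Q = 21. Consumer surplus is zero; producer surplus equals total surplus.
CS = 0.
Change in consumer surplus: 0 − 110.25 = −110.25.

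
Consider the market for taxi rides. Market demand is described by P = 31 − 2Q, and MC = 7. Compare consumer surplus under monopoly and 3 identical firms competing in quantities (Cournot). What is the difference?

Monopoly sets MR = MC: 31 − 4Q = 7 ⇒ Q = 6, P = 31 − 2·6 = 19.
CS = ½·(31 − 19)·6 = 36.
In a 3-firm Cournot equilibrium, symmetry and the first-order condition give q = (31 − 7)/(8) = 3. So Q = 9 and P = 13.
CS = ½·(31 − 13)·9 = 81.
Change in consumer surplus: 81 − 36 = 45.

CS rises by 45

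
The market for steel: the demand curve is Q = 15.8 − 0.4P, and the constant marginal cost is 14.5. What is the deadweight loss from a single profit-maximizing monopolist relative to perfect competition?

Inverting demand: P = 39.5 − 2.5Q.
Under competition P = MC = 14.5, so Q = (39.5 − 14.5)/2.5 = 10.
The monopolist equates marginal revenue to marginal cost: 39.5 − 5Q = 14.5, so Q = 5. From demand, P = 27.
DWL is the triangle between Q = 5 and Q = 10: ½·(10 − 5)·(27 − 14.5) = 31.25.

DWL = 31.25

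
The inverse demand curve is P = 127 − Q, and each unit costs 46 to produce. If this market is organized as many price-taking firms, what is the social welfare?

TS = 3280.5

Perfect competition: P = MC = 46, so 127 − Q = 46 and Q = 81.
CS = ½·(127 − 46)·81 = 3280.5; PS = (46 − 46)·81 = 0; TS = 3280.5.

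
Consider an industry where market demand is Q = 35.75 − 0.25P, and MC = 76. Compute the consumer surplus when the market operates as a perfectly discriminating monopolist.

CS = 0

Inverting demand: P = 143 − 4Q.
Under first-degree price discrimination the firm charges each unit its demand price and produces up to where P = MC, i.e. Q = 16.75. Consumer surplus is zero; producer surplus equals total surplus.
CS = 0.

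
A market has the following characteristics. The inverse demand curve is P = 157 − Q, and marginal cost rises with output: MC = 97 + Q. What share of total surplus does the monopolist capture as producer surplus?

PS/TS = 0.75

The monopolist equates marginal revenue to marginal cost: 157 − 2Q = 97 + Q, so Q = 20. From demand, P = 137.
CS = ½·(157 − 137)·20 = 200.
PS = P·Q − VC(Q) = 137·20 − (97·20 + ½·1·20²) = 600.
Share captured = PS/TS = 600/800 = 0.75.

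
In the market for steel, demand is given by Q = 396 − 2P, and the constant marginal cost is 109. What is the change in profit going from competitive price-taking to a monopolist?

Inverting demand: P = 198 − 0.5Q.
Competitive firms price at marginal cost: P = 109, giving Q = 178.
Profit = (109 − 109)·178 = 0.
The monopolist equates marginal revenue to marginal cost: 198 − Q = 109, so Q = 89. From demand, P = 153.5.
Profit = (153.5 − 109)·89 = 3960.5.
Change in profit: 3960.5 − 0 = 3960.5.

Profit rises by 3960.5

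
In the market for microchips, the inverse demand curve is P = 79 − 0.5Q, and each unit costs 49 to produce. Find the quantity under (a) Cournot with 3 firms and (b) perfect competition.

In a 3-firm Cournot equilibrium, symmetry and the first-order condition give q = (79 − 49)/(2) = 15. So Q = 45 and P = 56.5.
Under competition P = MC = 49, so Q = (79 − 49)/0.5 = 60.

Cournot: Q = 45; Competition: Q = 60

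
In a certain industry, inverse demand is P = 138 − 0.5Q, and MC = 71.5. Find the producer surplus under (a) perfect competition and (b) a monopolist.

Competition: PS = 0; Monopoly: PS = 2211.125

Perfect competition: P = MC = 71.5, so 138 − 0.5Q = 71.5 and Q = 133.
PS = (71.5 − 71.5)·133 = 0.
Monopoly sets MR = MC: 138 − Q = 71.5 ⇒ Q = 66.5, P = 138 − 0.5·66.5 = 104.75.
PS = (104.75 − 71.5)·66.5 = 2211.125.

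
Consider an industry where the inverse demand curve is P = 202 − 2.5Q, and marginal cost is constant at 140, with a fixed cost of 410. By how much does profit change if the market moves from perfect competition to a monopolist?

Profit rises by 384.4

Under competition P = MC = 140, so Q = (202 − 140)/2.5 = 24.8.
Profit = (140 − 140)·24.8 − 410 = −410.
Monopoly sets MR = MC: 202 − 5Q = 140 ⇒ Q = 12.4, P = 202 − 2.5·12.4 = 171.
Profit = (171 − 140)·12.4 − 410 = −25.6.
Change in profit: −25.6 − −410 = 384.4.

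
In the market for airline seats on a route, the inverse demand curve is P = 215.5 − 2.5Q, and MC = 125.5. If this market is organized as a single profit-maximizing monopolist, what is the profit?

Monopoly sets MR = MC: 215.5 − 5Q = 125.5 ⇒ Q = 18, P = 215.5 − 2.5·18 = 170.5.
Profit = (170.5 − 125.5)·18 = 810.

Profit = 810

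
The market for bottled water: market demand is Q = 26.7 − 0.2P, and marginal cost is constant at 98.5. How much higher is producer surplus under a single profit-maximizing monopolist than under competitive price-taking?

PS rises by 61.25

Inverting demand: P = 133.5 − 5Q.
Perfect competition: P = MC = 98.5, so 133.5 − 5Q = 98.5 and Q = 7.
PS = (98.5 − 98.5)·7 = 0.
Monopoly sets MR = MC: 133.5 − 10Q = 98.5 ⇒ Q = 3.5, P = 133.5 − 5·3.5 = 116.
PS = (116 − 98.5)·3.5 = 61.25.
Change in producer surplus: 61.25 − 0 = 61.25.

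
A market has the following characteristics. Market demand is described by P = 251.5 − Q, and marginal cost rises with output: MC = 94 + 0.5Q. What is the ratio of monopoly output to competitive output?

A monopolist chooses Q where MR = MC. MR = 251.5 − 2Q; setting this equal to 94 + 0.5Q gives Q = 63 and P = 188.5.
Competitive equilibrium sets price equal to marginal cost: 251.5 − Q = 94 + 0.5Q, so Q = 105 and P = 146.5.
Ratio Q_m/Q_c = 63/105 = 0.6.

Q_m/Q_c = 0.6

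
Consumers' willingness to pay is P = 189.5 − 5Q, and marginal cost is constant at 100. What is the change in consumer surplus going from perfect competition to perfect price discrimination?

CS falls by 801.025

Competitive firms price at marginal cost: P = 100, giving Q = 17.9.
CS = ½·(189.5 − 100)·17.9 = 801.025.
With perfect price discrimination, output is the efficient level Q = 17.9 (where demand meets MC), but every buyer pays their willingness to pay: CS = 0 and PS = total surplus.
CS = 0.
Change in consumer surplus: 0 − 801.025 = −801.025.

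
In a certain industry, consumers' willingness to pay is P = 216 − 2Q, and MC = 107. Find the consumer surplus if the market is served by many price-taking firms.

Competitive firms price at marginal cost: P = 107, giving Q = 54.5.
CS = ½·(216 − 107)·54.5 = 2970.25.

CS = 2970.25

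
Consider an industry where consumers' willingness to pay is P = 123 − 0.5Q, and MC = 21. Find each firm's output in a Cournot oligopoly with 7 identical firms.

q_i = 25.5

In a 7-firm Cournot equilibrium, symmetry and the first-order condition give q = (123 − 21)/(4) = 25.5. So Q = 178.5 and P = 33.75.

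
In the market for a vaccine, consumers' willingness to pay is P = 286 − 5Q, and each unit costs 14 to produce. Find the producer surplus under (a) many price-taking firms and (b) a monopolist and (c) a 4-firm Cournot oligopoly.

Competition: PS = 0; Monopoly: PS = 3699.2; Cournot: PS = 2367.488

Competitive firms price at marginal cost: P = 14, giving Q = 54.4.
PS = (14 − 14)·54.4 = 0.
The monopolist equates marginal revenue to marginal cost: 286 − 10Q = 14, so Q = 27.2. From demand, P = 150.
PS = (150 − 14)·27.2 = 3699.2.
In a 4-firm Cournot equilibrium, symmetry and the first-order condition give q = (286 − 14)/(25) = 10.88. So Q = 43.52 and P = 68.4.
PS = (68.4 − 14)·43.52 = 2367.488.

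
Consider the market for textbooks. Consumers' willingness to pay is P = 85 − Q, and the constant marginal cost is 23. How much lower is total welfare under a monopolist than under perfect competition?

TS falls by 480.5

Perfect competition: P = MC = 23, so 85 − Q = 23 and Q = 62.
CS = ½·(85 − 23)·62 = 1922; PS = (23 − 23)·62 = 0; TS = 1922.
The monopolist equates marginal revenue to marginal cost: 85 − 2Q = 23, so Q = 31. From demand, P = 54.
CS = ½·(85 − 54)·31 = 480.5; PS = (54 − 23)·31 = 961; TS = 1441.5.
Change in total welfare: 1441.5 − 1922 = −480.5.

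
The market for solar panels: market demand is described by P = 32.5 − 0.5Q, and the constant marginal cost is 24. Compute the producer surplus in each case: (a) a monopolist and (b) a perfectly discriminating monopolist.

Monopoly: PS = 36.125; Perfect PD: PS = 72.25

A monopolist chooses Q where MR = MC. MR = 32.5 − Q; setting this equal to 24 gives Q = 8.5 and P = 28.25.
PS = (28.25 − 24)·8.5 = 36.125.
A perfectly discriminating monopolist sells every unit with P(Q) ≥ MC(Q), so output equals the competitive quantity Q = 17. Each buyer pays their reservation price, so CS = 0 and the firm captures all surplus.
PS = ½·(32.5 − 24)·17 = 72.25.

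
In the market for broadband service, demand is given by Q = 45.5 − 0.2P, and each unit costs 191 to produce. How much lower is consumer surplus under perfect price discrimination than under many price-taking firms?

CS falls by 133.225

Inverting demand: P = 227.5 − 5Q.
Competitive firms price at marginal cost: P = 191, giving Q = 7.3.
CS = ½·(227.5 − 191)·7.3 = 133.225.
A perfectly discriminating monopolist sells every unit with P(Q) ≥ MC(Q), so output equals the competitive quantity Q = 7.3. Each buyer pays their reservation price, so CS = 0 and the firm captures all surplus.
CS = 0.
Change in consumer surplus: 0 − 133.225 = −133.225.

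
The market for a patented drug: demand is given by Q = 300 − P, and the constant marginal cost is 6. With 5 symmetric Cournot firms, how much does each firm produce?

q_i = 49

Inverting demand: P = 300 − Q.
Cournot with 5 identical firms: the symmetric best-response condition is 300 − 6q = 6. Each firm produces q = 49, total output Q = 245, price P = 55.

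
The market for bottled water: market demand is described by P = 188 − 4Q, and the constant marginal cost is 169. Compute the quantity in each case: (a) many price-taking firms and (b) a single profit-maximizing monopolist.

Competitive firms price at marginal cost: P = 169, giving Q = 4.75.
A monopolist chooses Q where MR = MC. MR = 188 − 8Q; setting this equal to 169 gives Q = 2.375 and P = 178.5.

Competition: Q = 4.75; Monopoly: Q = 2.375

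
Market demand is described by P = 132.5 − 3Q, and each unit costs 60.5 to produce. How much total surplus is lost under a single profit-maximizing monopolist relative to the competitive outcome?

Competitive firms price at marginal cost: P = 60.5, giving Q = 24.
A monopolist chooses Q where MR = MC. MR = 132.5 − 6Q; setting this equal to 60.5 gives Q = 12 and P = 96.5.
DWL is the triangle between Q = 12 and Q = 24: ½·(24 − 12)·(96.5 − 60.5) = 216.

DWL = 216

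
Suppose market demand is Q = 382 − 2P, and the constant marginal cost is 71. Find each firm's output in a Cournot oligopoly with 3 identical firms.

Inverting demand: P = 191 − 0.5Q.
Cournot with 3 identical firms: the symmetric best-response condition is 191 − 2q = 71. Each firm produces q = 60, total output Q = 180, price P = 101.

q_i = 60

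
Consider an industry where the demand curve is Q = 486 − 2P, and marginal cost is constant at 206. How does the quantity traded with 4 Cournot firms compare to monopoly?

Cournot: Q = 59.2; Monopoly: Q = 37

Inverting demand: P = 243 − 0.5Q.
With 4 symmetric Cournot firms, each firm's FOC gives 243 − 2.5q = 206, so q = 14.8, Q = 4·14.8 = 59.2, and P = 213.4.
Monopoly sets MR = MC: 243 − Q = 206 ⇒ Q = 37, P = 243 − 0.5·37 = 224.5.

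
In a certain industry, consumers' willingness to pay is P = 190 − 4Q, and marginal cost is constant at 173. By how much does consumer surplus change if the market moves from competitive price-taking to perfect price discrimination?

Under competition P = MC = 173, so Q = (190 − 173)/4 = 4.25.
CS = ½·(190 − 173)·4.25 = 36.125.
Under first-degree price discrimination the firm charges each unit its demand price and produces up to where P = MC, i.e. Q = 4.25. Consumer surplus is zero; producer surplus equals total surplus.
CS = 0.
Change in consumer surplus: 0 − 36.125 = −36.125.

CS falls by 36.125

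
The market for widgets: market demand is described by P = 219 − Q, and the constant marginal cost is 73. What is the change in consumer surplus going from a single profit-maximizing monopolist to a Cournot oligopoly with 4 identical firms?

CS rises by 4156.62

Monopoly sets MR = MC: 219 − 2Q = 73 ⇒ Q = 73, P = 219 − 73 = 146.
CS = ½·(219 − 146)·73 = 2664.5.
In a 4-firm Cournot equilibrium, symmetry and the first-order condition give q = (219 − 73)/(5) = 29.2. So Q = 116.8 and P = 102.2.
CS = ½·(219 − 102.2)·116.8 = 6821.12.
Change in consumer surplus: 6821.12 − 2664.5 = 4156.62.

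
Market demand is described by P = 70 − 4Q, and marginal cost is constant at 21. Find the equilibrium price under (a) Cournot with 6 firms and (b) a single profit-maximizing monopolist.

With 6 symmetric Cournot firms, each firm's FOC gives 70 − 28q = 21, so q = 1.75, Q = 6·1.75 = 10.5, and P = 28.
A monopolist chooses Q where MR = MC. MR = 70 − 8Q; setting this equal to 21 gives Q = 6.125 and P = 45.5.

Cournot: P = 28; Monopoly: P = 45.5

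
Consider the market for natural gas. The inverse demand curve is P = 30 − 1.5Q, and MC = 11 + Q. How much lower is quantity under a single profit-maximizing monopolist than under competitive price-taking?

Quantity falls by 2.85

Competitive equilibrium sets price equal to marginal cost: 30 − 1.5Q = 11 + Q, so Q = 7.6 and P = 18.6.
The monopolist equates marginal revenue to marginal cost: 30 − 3Q = 11 + Q, so Q = 4.75. From demand, P = 22.875.
Change in quantity: 4.75 − 7.6 = −2.85.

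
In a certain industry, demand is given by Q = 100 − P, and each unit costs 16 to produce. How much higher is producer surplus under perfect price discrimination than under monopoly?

Inverting demand: P = 100 − Q.
A monopolist chooses Q where MR = MC. MR = 100 − 2Q; setting this equal to 16 gives Q = 42 and P = 58.
PS = (58 − 16)·42 = 1764.
A perfectly discriminating monopolist sells every unit with P(Q) ≥ MC(Q), so output equals the competitive quantity Q = 84. Each buyer pays their reservation price, so CS = 0 and the firm captures all surplus.
PS = ½·(100 − 16)·84 = 3528.
Change in producer surplus: 3528 − 1764 = 1764.

Producer surplus rises by 1764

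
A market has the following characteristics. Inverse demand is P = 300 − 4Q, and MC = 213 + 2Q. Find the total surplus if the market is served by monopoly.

The monopolist equates marginal revenue to marginal cost: 300 − 8Q = 213 + 2Q, so Q = 8.7. From demand, P = 265.2.
CS = ½·(300 − 265.2)·8.7 = 151.38; PS = (265.2·8.7 − 213·8.7 − ½·2·8.7²) = 378.45; TS = 529.83.

TS = 529.83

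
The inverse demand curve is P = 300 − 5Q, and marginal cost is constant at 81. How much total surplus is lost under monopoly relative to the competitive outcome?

DWL = 1199.025

Competitive firms price at marginal cost: P = 81, giving Q = 43.8.
A monopolist chooses Q where MR = MC. MR = 300 − 10Q; setting this equal to 81 gives Q = 21.9 and P = 190.5.
DWL is the triangle between Q = 21.9 and Q = 43.8: ½·(43.8 − 21.9)·(190.5 − 81) = 1199.025.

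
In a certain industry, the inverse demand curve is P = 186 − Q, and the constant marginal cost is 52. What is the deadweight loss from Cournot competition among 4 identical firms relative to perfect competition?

Perfect competition: P = MC = 52, so 186 − Q = 52 and Q = 134.
In a 4-firm Cournot equilibrium, symmetry and the first-order condition give q = (186 − 52)/(5) = 26.8. So Q = 107.2 and P = 78.8.
DWL is the triangle between Q = 107.2 and Q = 134: ½·(134 − 107.2)·(78.8 − 52) = 359.12.

DWL = 359.12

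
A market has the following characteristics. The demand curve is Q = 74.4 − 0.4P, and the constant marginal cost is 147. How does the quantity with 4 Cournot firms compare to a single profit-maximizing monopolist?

Inverting demand: P = 186 − 2.5Q.
In a 4-firm Cournot equilibrium, symmetry and the first-order condition give q = (186 − 147)/(12.5) = 3.12. So Q = 12.48 and P = 154.8.
A monopolist chooses Q where MR = MC. MR = 186 − 5Q; setting this equal to 147 gives Q = 7.8 and P = 166.5.

Cournot: Q = 12.48; Monopoly: Q = 7.8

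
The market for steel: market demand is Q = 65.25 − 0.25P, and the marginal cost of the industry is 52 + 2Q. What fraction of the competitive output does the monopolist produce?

Inverting demand: P = 261 − 4Q.
Monopoly sets MR = MC: 261 − 8Q = 52 + 2Q ⇒ Q = 20.9, P = 261 − 4·20.9 = 177.4.
Competitive equilibrium sets price equal to marginal cost: 261 − 4Q = 52 + 2Q, so Q = 209/6 and P = 365/3.
Ratio Q_m/Q_c = 20.9/(209/6) = 0.6.

Q_m/Q_c = 0.6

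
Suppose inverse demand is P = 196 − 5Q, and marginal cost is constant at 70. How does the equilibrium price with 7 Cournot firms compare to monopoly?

In a 7-firm Cournot equilibrium, symmetry and the first-order condition give q = (196 − 70)/(40) = 3.15. So Q = 22.05 and P = 85.75.
A monopolist chooses Q where MR = MC. MR = 196 − 10Q; setting this equal to 70 gives Q = 12.6 and P = 133.

Cournot: P = 85.75; Monopoly: P = 133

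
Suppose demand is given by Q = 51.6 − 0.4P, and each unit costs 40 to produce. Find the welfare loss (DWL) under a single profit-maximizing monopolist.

DWL = 396.05

Inverting demand: P = 129 − 2.5Q.
Under competition P = MC = 40, so Q = (129 − 40)/2.5 = 35.6.
A monopolist chooses Q where MR = MC. MR = 129 − 5Q; setting this equal to 40 gives Q = 17.8 and P = 84.5.
DWL is the triangle between Q = 17.8 and Q = 35.6: ½·(35.6 − 17.8)·(84.5 − 40) = 396.05.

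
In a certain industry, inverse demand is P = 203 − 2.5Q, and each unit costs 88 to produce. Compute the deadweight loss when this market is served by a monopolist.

Competitive firms price at marginal cost: P = 88, giving Q = 46.
Monopoly sets MR = MC: 203 − 5Q = 88 ⇒ Q = 23, P = 203 − 2.5·23 = 145.5.
DWL is the triangle between Q = 23 and Q = 46: ½·(46 − 23)·(145.5 − 88) = 661.25.

DWL = 661.25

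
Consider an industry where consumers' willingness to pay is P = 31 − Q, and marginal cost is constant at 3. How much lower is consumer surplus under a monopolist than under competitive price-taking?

Consumer surplus falls by 294

Under competition P = MC = 3, so Q = (31 − 3)/1 = 28.
CS = ½·(31 − 3)·28 = 392.
The monopolist equates marginal revenue to marginal cost: 31 − 2Q = 3, so Q = 14. From demand, P = 17.
CS = ½·(31 − 17)·14 = 98.
Change in consumer surplus: 98 − 392 = −294.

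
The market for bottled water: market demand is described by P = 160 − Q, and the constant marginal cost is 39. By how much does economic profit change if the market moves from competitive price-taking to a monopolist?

π rises by 3660.25

Perfect competition: P = MC = 39, so 160 − Q = 39 and Q = 121.
Profit = (39 − 39)·121 = 0.
Monopoly sets MR = MC: 160 − 2Q = 39 ⇒ Q = 60.5, P = 160 − 60.5 = 99.5.
Profit = (99.5 − 39)·60.5 = 3660.25.
Change in economic profit: 3660.25 − 0 = 3660.25.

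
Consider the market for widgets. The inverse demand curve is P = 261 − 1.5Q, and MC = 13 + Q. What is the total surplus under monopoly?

TS = 10571

Monopoly sets MR = MC: 261 − 3Q = 13 + Q ⇒ Q = 62, P = 261 − 1.5·62 = 168.
CS = ½·(261 − 168)·62 = 2883; PS = (168·62 − 13·62 − ½·1·62²) = 7688; TS = 10571.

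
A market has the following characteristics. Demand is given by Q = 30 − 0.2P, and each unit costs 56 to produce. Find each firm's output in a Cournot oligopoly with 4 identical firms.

Inverting demand: P = 150 − 5Q.
Cournot with 4 identical firms: the symmetric best-response condition is 150 − 25q = 56. Each firm produces q = 3.76, total output Q = 15.04, price P = 74.8.

q_i = 3.76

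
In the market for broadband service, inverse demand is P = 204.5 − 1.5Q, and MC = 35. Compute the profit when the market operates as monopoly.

Profit = 4788.375

The monopolist equates marginal revenue to marginal cost: 204.5 − 3Q = 35, so Q = 56.5. From demand, P = 119.75.
Profit = (119.75 − 35)·56.5 = 4788.375.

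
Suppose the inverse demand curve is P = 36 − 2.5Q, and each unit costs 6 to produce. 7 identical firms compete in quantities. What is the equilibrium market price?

In a 7-firm Cournot equilibrium, symmetry and the first-order condition give q = (36 − 6)/(20) = 1.5. So Q = 10.5 and P = 9.75.

P = 9.75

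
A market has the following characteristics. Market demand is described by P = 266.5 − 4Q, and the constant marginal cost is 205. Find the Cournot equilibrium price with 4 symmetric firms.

With 4 symmetric Cournot firms, each firm's FOC gives 266.5 − 20q = 205, so q = 3.075, Q = 4·3.075 = 12.3, and P = 217.3.

P = 217.3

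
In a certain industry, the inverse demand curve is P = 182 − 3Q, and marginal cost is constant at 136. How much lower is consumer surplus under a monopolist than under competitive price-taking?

CS falls by 264.5

Under competition P = MC = 136, so Q = (182 − 136)/3 = 46/3.
CS = ½·(182 − 136)·46/3 = 1058/3.
A monopolist chooses Q where MR = MC. MR = 182 − 6Q; setting this equal to 136 gives Q = 23/3 and P = 159.
CS = ½·(182 − 159)·23/3 = 529/6.
Change in consumer surplus: 529/6 − 1058/3 = −264.5.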